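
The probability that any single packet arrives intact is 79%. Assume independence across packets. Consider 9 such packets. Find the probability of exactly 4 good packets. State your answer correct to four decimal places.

0.0200

X ~ Binomial(n=9, p=0.79).
P(X=4) = C(9,4) · p^4 · (1−p)^5
= 126 · 0.3895 · 0.00040841 = 0.020044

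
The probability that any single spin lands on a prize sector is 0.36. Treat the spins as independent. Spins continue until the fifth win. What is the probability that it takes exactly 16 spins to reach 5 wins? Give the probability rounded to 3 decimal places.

Y = trial on which the fifth success occurs; negative binomial, r=5, p=0.36.
P(Y=16) = C(15,4) · p^5 · (1−p)^11
= 1365 · 0.0060466 · 0.0073787 = 0.06090

0.061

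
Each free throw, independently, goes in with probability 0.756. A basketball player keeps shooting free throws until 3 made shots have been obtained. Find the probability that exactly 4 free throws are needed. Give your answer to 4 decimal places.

0.3163

Y = trial on which the third success occurs; negative binomial, r=3, p=0.756.
P(Y=4) = C(3,2) · p^3 · (1−p)^1
= 3 · 0.43208 · 0.244 = 0.316283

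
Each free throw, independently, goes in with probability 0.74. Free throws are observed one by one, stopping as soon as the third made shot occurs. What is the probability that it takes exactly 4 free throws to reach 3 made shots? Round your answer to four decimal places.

0.3161

Y = trial on which the third success occurs; negative binomial, r=3, p=0.74.
P(Y=4) = C(3,2) · p^3 · (1−p)^1
= 3 · 0.40522 · 0.26 = 0.316075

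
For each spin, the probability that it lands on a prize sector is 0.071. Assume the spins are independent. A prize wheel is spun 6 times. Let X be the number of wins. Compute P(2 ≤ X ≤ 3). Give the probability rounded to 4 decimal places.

X ~ Binomial(6, 0.071); P(2 ≤ X ≤ 3) = Σ C(6,k) p^k (1−p)^(6−k) over k:
  k=2: C(6,2)·0.071^2·0.929^4 = 0.056321
  k=3: C(6,3)·0.071^3·0.929^3 = 0.005739
Total = 0.062060

0.0621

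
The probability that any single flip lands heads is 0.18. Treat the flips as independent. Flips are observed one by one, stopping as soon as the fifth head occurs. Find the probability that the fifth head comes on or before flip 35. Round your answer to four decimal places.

Finishing within 35 flips ⇔ at least 5 successes in the first 35. With X ~ Binomial(35, 0.18), P(Y ≤ 35) = 1 − P(X ≤ 4).
  k=0: C(35,0)·0.18^0·0.82^35 = 0.000963
  k=1: C(35,1)·0.18^1·0.82^34 = 0.007396
  k=2: C(35,2)·0.18^2·0.82^33 = 0.027601
  k=3: C(35,3)·0.18^3·0.82^32 = 0.066645
  k=4: C(35,4)·0.18^4·0.82^31 = 0.117036
1 − 0.219641 = 0.780359

0.7804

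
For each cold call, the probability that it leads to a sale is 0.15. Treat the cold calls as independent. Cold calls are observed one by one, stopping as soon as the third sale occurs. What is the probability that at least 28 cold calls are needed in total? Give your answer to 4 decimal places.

Needing more than 27 cold calls ⇔ fewer than 3 successes in the first 27. With X ~ Binomial(27, 0.15), P(Y > 27) = P(X ≤ 2).
  k=0: C(27,0)·0.15^0·0.85^27 = 0.012425
  k=1: C(27,1)·0.15^1·0.85^26 = 0.059203
  k=2: C(27,2)·0.15^2·0.85^25 = 0.135820
P(X ≤ 2) = 0.207449

0.2074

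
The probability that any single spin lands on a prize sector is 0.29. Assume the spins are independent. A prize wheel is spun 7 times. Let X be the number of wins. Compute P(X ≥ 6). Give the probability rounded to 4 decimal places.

X ~ Binomial(7, 0.29); P(X ≥ 6) = Σ C(7,k) p^k (1−p)^(7−k) over k:
  k=6: C(7,6)·0.29^6·0.71^1 = 0.002956
  k=7: C(7,7)·0.29^7·0.71^0 = 0.000172
Total = 0.003129

0.0031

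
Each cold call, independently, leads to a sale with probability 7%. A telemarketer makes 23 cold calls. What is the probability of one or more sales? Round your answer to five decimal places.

0.81159

P(at least one) = 1 − P(none) = 1 − (1 − 0.07)^23
= 1 − 0.1884117 = 0.8115883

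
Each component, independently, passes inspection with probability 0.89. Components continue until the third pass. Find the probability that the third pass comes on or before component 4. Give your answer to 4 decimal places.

Finishing within 4 components ⇔ at least 3 successes in the first 4. With X ~ Binomial(4, 0.89), P(Y ≤ 4) = 1 − P(X ≤ 2).
  k=0: C(4,0)·0.89^0·0.11^4 = 0.000146
  k=1: C(4,1)·0.89^1·0.11^3 = 0.004738
  k=2: C(4,2)·0.89^2·0.11^2 = 0.057506
1 − 0.062391 = 0.937609

0.9376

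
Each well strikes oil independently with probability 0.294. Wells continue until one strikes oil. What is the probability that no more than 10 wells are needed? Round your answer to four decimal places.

Y = number of wells to the first success; geometric, p = 0.294.
P(Y ≤ 10) = 1 − (1−p)^10 = 1 − 0.030764 = 0.969236

0.9692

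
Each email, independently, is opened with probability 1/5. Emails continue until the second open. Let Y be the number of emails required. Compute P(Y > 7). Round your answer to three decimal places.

0.577

Needing more than 7 emails ⇔ fewer than 2 successes in the first 7. With X ~ Binomial(7, 0.20), P(Y > 7) = P(X ≤ 1).
  k=0: C(7,0)·0.20^0·0.80^7 = 0.20972
  k=1: C(7,1)·0.20^1·0.80^6 = 0.36700
P(X ≤ 1) = 0.57672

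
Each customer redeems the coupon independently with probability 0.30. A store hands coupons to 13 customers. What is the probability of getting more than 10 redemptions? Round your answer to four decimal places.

X ~ Binomial(13, 0.30); P(X ≥ 11) = Σ C(13,k) p^k (1−p)^(13−k) over k:
  k=11: C(13,11)·0.30^11·0.70^2 = 0.000068
  k=12: C(13,12)·0.30^12·0.70^1 = 0.000005
  k=13: C(13,13)·0.30^13·0.70^0 = 0.000000
Total = 0.000073

0.0001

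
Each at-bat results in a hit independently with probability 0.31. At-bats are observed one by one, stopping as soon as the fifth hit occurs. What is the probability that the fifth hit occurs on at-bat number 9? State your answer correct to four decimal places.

0.0454

Y = trial on which the fifth success occurs; negative binomial, r=5, p=0.31.
P(Y=9) = C(8,4) · p^5 · (1−p)^4
= 70 · 0.0028629 · 0.22667 = 0.045426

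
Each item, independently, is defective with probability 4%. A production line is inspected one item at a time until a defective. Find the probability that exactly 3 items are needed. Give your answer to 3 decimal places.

0.037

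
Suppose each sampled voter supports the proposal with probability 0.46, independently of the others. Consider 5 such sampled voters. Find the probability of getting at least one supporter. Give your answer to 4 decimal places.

0.9541

P(at least one) = 1 − P(none) = 1 − (1 − 0.46)^5
= 1 − 0.045917 = 0.954083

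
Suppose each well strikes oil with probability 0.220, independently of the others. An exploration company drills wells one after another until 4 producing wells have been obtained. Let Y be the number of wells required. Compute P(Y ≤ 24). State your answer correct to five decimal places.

Finishing within 24 wells ⇔ at least 4 successes in the first 24. With X ~ Binomial(24, 0.22), P(Y ≤ 24) = 1 − P(X ≤ 3).
  k=0: C(24,0)·0.22^0·0.78^24 = 0.0025720
  k=1: C(24,1)·0.22^1·0.78^23 = 0.0174104
  k=2: C(24,2)·0.22^2·0.78^22 = 0.0564723
  k=3: C(24,3)·0.22^3·0.78^21 = 0.1168060
1 − 0.1932608 = 0.8067392

0.80674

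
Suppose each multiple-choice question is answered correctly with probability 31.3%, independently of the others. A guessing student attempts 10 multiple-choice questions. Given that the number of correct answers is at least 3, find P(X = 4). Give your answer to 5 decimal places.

X ~ Binomial(10, 0.313). Want P(X=4 | X≥3) = P(X=4) / P(X≥3).
P(X=4) = C(10,4)·0.313^4·0.687^6 = 0.2119030
P(X≥3) = 1 − 0.0234189 − 0.1066977 − 0.2187535 = 0.6511298
Ratio = 0.2119030 / 0.6511298 = 0.3254389

0.32544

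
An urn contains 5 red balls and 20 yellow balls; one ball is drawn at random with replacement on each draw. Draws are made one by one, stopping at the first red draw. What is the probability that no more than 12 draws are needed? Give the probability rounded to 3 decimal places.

0.931

Y = number of draws to the first success; geometric, p = 0.20.
P(Y ≤ 12) = 1 − (1−p)^12 = 1 − 0.06872 = 0.93128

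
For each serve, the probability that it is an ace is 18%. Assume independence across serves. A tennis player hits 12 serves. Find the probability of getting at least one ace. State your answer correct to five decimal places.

0.90758

P(at least one) = 1 − P(none) = 1 − (1 − 0.18)^12
= 1 − 0.0924201 = 0.9075799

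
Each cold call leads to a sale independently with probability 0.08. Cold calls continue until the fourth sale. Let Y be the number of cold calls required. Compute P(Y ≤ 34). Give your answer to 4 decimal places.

Finishing within 34 cold calls ⇔ at least 4 successes in the first 34. With X ~ Binomial(34, 0.08), P(Y ≤ 34) = 1 − P(X ≤ 3).
  k=0: C(34,0)·0.08^0·0.92^34 = 0.058720
  k=1: C(34,1)·0.08^1·0.92^33 = 0.173607
  k=2: C(34,2)·0.08^2·0.92^32 = 0.249088
  k=3: C(34,3)·0.08^3·0.92^31 = 0.231038
1 − 0.712454 = 0.287546

0.2875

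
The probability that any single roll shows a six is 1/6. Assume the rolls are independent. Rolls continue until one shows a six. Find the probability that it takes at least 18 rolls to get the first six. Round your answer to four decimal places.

0.0451

Y = number of rolls to the first success; geometric, p = 0.166667.
P(Y > 17) = P(first 17 all fail) = (1−p)^17 = 0.045073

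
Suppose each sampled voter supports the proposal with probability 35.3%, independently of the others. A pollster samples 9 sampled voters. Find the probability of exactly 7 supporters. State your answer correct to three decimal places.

X ~ Binomial(n=9, p=0.353).
P(X=7) = C(9,7) · p^7 · (1−p)^2
= 36 · 0.000683 · 0.41861 = 0.01029

0.010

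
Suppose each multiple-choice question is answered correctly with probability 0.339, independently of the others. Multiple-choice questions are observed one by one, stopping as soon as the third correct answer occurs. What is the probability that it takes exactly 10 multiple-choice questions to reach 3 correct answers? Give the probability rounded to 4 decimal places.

0.0773

Y = trial on which the third success occurs; negative binomial, r=3, p=0.339.
P(Y=10) = C(9,2) · p^3 · (1−p)^7
= 36 · 0.038958 · 0.055133 = 0.077324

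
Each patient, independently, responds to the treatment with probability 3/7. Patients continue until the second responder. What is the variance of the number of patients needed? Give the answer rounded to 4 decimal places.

Y = total patients until the second success; negative binomial with r=2, p=0.428571.
Var(Y) = r(1−p)/p² = 2·0.571429 / 0.428571² = 6.222222

6.2222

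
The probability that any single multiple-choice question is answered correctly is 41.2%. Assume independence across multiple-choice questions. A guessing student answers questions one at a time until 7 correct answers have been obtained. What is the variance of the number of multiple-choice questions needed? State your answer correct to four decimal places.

24.2483

Y = total multiple-choice questions until the seventh success; negative binomial with r=7, p=0.412.
Var(Y) = r(1−p)/p² = 7·0.588 / 0.412² = 24.248280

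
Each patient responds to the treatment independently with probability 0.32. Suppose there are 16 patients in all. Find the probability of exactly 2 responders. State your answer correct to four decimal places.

0.0555

X ~ Binomial(n=16, p=0.32).
P(X=2) = C(16,2) · p^2 · (1−p)^14
= 120 · 0.1024 · 0.0045199 = 0.055540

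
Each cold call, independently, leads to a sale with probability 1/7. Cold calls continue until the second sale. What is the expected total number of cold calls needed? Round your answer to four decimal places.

Y = total cold calls until the second success; negative binomial with r=2, p=0.142857.
E[Y] = r / p = 2 / 0.142857 = 14.000000

14.0000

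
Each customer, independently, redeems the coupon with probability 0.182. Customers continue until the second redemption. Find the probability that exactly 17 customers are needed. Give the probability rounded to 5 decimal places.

0.02604

Y = trial on which the second success occurs; negative binomial, r=2, p=0.182.
P(Y=17) = C(16,1) · p^2 · (1−p)^15
= 16 · 0.033124 · 0.049125 = 0.0260353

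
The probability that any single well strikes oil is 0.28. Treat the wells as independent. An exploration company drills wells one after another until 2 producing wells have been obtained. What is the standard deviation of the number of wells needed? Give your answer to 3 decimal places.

Y = total wells until the second success; negative binomial with r=2, p=0.28.
SD(Y) = √[r(1−p)/p²] = √(18.36735) = 4.28571

4.286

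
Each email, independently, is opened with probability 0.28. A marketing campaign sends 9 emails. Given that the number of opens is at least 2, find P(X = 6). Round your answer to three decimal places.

X ~ Binomial(9, 0.28). Want P(X=6 | X≥2) = P(X=6) / P(X≥2).
P(X=6) = C(9,6)·0.28^6·0.72^3 = 0.01511
P(X≥2) = 1 − 0.05200 − 0.18200 = 0.76601
Ratio = 0.01511 / 0.76601 = 0.01972

0.020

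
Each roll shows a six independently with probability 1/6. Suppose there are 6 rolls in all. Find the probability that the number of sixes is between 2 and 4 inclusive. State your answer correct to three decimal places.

0.263

X ~ Binomial(6, 0.166667); P(2 ≤ X ≤ 4) = Σ C(6,k) p^k (1−p)^(6−k) over k:
  k=2: C(6,2)·0.166667^2·0.833333^4 = 0.20094
  k=3: C(6,3)·0.166667^3·0.833333^3 = 0.05358
  k=4: C(6,4)·0.166667^4·0.833333^2 = 0.00804
Total = 0.26256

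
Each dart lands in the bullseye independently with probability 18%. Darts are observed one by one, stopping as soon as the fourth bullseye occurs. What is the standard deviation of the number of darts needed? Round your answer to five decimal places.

10.06154

Y = total darts until the fourth success; negative binomial with r=4, p=0.18.
SD(Y) = √[r(1−p)/p²] = √(101.2345679) = 10.0615390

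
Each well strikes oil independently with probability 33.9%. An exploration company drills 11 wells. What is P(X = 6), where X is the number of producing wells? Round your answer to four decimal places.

0.0885

X ~ Binomial(n=11, p=0.339).
P(X=6) = C(11,6) · p^6 · (1−p)^5
= 462 · 0.0015177 · 0.12618 = 0.088480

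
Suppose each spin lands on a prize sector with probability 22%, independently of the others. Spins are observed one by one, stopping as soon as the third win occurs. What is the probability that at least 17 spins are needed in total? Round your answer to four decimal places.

0.2827

Needing more than 16 spins ⇔ fewer than 3 successes in the first 16. With X ~ Binomial(16, 0.22), P(Y > 16) = P(X ≤ 2).
  k=0: C(16,0)·0.22^0·0.78^16 = 0.018772
  k=1: C(16,1)·0.22^1·0.78^15 = 0.084715
  k=2: C(16,2)·0.22^2·0.78^14 = 0.179205
P(X ≤ 2) = 0.282693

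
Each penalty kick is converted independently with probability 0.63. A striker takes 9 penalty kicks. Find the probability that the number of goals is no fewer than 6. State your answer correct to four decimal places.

0.5584

X ~ Binomial(9, 0.63); P(X ≥ 6) = Σ C(9,k) p^k (1−p)^(9−k) over k:
  k=6: C(9,6)·0.63^6·0.37^3 = 0.266028
  k=7: C(9,7)·0.63^7·0.37^2 = 0.194129
  k=8: C(9,8)·0.63^8·0.37^1 = 0.082636
  k=9: C(9,9)·0.63^9·0.37^0 = 0.015634
Total = 0.558427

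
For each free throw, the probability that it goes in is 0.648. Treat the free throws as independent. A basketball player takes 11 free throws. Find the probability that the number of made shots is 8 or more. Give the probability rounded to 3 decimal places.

0.420

X ~ Binomial(11, 0.648); P(X ≥ 8) = Σ C(11,k) p^k (1−p)^(11−k) over k:
  k=8: C(11,8)·0.648^8·0.352^3 = 0.22372
  k=9: C(11,9)·0.648^9·0.352^2 = 0.13728
  k=10: C(11,10)·0.648^10·0.352^1 = 0.05055
  k=11: C(11,11)·0.648^11·0.352^0 = 0.00846
Total = 0.42001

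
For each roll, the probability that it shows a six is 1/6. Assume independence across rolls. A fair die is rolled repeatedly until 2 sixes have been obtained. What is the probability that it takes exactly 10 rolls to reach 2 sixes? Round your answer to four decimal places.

0.0581

Y = trial on which the second success occurs; negative binomial, r=2, p=0.166667.
P(Y=10) = C(9,1) · p^2 · (1−p)^8
= 9 · 0.027778 · 0.23257 = 0.058142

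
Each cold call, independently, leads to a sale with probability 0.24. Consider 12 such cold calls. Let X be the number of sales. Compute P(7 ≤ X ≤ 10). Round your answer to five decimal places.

X ~ Binomial(12, 0.24); P(7 ≤ X ≤ 10) = Σ C(12,k) p^k (1−p)^(12−k) over k:
  k=7: C(12,7)·0.24^7·0.76^5 = 0.0092103
  k=8: C(12,8)·0.24^8·0.76^4 = 0.0018178
  k=9: C(12,9)·0.24^9·0.76^3 = 0.0002551
  k=10: C(12,10)·0.24^10·0.76^2 = 0.0000242
Total = 0.0113074

0.01131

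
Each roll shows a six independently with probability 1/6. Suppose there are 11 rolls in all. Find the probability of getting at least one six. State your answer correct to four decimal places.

0.8654

P(at least one) = 1 − P(none) = 1 − (1 − 0.166667)^11
= 1 − 0.134588 = 0.865412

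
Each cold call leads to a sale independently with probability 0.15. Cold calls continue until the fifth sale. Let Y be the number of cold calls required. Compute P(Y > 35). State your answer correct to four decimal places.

0.3807

Needing more than 35 cold calls ⇔ fewer than 5 successes in the first 35. With X ~ Binomial(35, 0.15), P(Y > 35) = P(X ≤ 4).
  k=0: C(35,0)·0.15^0·0.85^35 = 0.003386
  k=1: C(35,1)·0.15^1·0.85^34 = 0.020912
  k=2: C(35,2)·0.15^2·0.85^33 = 0.062737
  k=3: C(35,3)·0.15^3·0.85^32 = 0.121784
  k=4: C(35,4)·0.15^4·0.85^31 = 0.171930
P(X ≤ 4) = 0.380749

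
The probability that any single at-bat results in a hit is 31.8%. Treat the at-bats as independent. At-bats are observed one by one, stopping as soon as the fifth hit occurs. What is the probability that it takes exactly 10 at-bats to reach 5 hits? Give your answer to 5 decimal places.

0.06045

Y = trial on which the fifth success occurs; negative binomial, r=5, p=0.318.
P(Y=10) = C(9,4) · p^5 · (1−p)^5
= 126 · 0.0032519 · 0.14754 = 0.0604544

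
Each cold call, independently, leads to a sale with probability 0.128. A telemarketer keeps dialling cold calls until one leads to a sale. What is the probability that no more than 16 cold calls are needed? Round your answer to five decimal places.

Y = number of cold calls to the first success; geometric, p = 0.128.
P(Y ≤ 16) = 1 − (1−p)^16 = 1 − 0.1117542 = 0.8882458

0.88825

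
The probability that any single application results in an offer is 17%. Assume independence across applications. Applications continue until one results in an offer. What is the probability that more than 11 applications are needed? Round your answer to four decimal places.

0.1288

Y = number of applications to the first success; geometric, p = 0.17.
P(Y > 11) = P(first 11 all fail) = (1−p)^11 = 0.128783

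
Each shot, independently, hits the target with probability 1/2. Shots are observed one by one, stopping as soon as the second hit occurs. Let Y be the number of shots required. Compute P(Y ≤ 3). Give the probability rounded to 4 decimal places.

Finishing within 3 shots ⇔ at least 2 successes in the first 3. With X ~ Binomial(3, 0.50), P(Y ≤ 3) = 1 − P(X ≤ 1).
  k=0: C(3,0)·0.50^0·0.50^3 = 0.125000
  k=1: C(3,1)·0.50^1·0.50^2 = 0.375000
1 − 0.500000 = 0.500000

0.5000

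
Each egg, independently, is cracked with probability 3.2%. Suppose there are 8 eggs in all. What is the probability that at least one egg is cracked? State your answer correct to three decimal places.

P(at least one) = 1 − P(none) = 1 − (1 − 0.032)^8
= 1 − 0.77091 = 0.22909

0.229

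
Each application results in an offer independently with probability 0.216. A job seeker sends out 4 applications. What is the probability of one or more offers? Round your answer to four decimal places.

P(at least one) = 1 − P(none) = 1 − (1 − 0.216)^4
= 1 − 0.377802 = 0.622198

0.6222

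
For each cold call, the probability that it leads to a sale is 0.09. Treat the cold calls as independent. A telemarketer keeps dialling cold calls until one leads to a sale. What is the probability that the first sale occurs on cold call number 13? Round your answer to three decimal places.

0.029

Geometric (trials to first success), p = 0.09.
P(Y = 13) = (1−p)^12 · p = 0.32248 · 0.09 = 0.02902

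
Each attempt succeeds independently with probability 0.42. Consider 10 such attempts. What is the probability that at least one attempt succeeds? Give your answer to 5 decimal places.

0.99569

P(at least one) = 1 − P(none) = 1 − (1 − 0.42)^10
= 1 − 0.0043080 = 0.9956920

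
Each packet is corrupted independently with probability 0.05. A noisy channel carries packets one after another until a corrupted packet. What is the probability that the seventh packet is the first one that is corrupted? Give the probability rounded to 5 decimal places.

0.03675

Geometric (trials to first success), p = 0.05.
P(Y = 7) = (1−p)^6 · p = 0.73509 · 0.05 = 0.0367546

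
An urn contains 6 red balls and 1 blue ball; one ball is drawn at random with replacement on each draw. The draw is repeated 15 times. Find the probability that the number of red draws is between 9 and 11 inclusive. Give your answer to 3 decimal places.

0.153

X ~ Binomial(15, 0.857143); P(9 ≤ X ≤ 11) = Σ C(15,k) p^k (1−p)^(15−k) over k:
  k=9: C(15,9)·0.857143^9·0.142857^6 = 0.01062
  k=10: C(15,10)·0.857143^10·0.142857^5 = 0.03825
  k=11: C(15,11)·0.857143^11·0.142857^4 = 0.10431
Total = 0.15318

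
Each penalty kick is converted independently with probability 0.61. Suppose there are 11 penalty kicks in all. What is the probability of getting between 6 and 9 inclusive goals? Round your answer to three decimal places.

X ~ Binomial(11, 0.61); P(6 ≤ X ≤ 9) = Σ C(11,k) p^k (1−p)^(11−k) over k:
  k=6: C(11,6)·0.61^6·0.39^5 = 0.21476
  k=7: C(11,7)·0.61^7·0.39^4 = 0.23993
  k=8: C(11,8)·0.61^8·0.39^3 = 0.18764
  k=9: C(11,9)·0.61^9·0.39^2 = 0.09783
Total = 0.74015

0.740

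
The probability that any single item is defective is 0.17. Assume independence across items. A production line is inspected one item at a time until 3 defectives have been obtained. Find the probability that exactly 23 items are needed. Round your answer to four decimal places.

Y = trial on which the third success occurs; negative binomial, r=3, p=0.17.
P(Y=23) = C(22,2) · p^3 · (1−p)^20
= 231 · 0.004913 · 0.024075 = 0.027323

0.0273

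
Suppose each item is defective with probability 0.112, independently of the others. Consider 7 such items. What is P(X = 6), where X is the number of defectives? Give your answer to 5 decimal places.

X ~ Binomial(n=7, p=0.112).
P(X=6) = C(7,6) · p^6 · (1−p)^1
= 7 · 1.9738e-06 · 0.888 = 0.0000123

0.00001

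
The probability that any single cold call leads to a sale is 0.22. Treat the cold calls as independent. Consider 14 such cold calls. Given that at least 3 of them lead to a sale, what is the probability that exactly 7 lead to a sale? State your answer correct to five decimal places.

0.02410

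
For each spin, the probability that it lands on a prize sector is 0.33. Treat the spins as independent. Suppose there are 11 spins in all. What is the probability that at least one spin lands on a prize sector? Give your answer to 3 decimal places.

0.988

P(at least one) = 1 − P(none) = 1 − (1 − 0.33)^11
= 1 − 0.01221 = 0.98779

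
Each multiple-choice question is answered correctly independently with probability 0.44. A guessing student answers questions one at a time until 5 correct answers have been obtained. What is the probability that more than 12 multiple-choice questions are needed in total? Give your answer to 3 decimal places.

0.330

Needing more than 12 multiple-choice questions ⇔ fewer than 5 successes in the first 12. With X ~ Binomial(12, 0.44), P(Y > 12) = P(X ≤ 4).
  k=0: C(12,0)·0.44^0·0.56^12 = 0.00095
  k=1: C(12,1)·0.44^1·0.56^11 = 0.00897
  k=2: C(12,2)·0.44^2·0.56^10 = 0.03876
  k=3: C(12,3)·0.44^3·0.56^9 = 0.10150
  k=4: C(12,4)·0.44^4·0.56^8 = 0.17944
P(X ≤ 4) = 0.32962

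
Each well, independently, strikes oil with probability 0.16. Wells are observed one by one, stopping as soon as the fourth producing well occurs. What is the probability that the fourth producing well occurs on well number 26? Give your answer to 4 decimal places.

0.0325

Y = trial on which the fourth success occurs; negative binomial, r=4, p=0.16.
P(Y=26) = C(25,3) · p^4 · (1−p)^22
= 2300 · 0.00065536 · 0.021585 = 0.032535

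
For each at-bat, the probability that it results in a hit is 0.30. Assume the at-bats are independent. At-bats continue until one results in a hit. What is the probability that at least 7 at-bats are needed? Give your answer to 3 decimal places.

Y = number of at-bats to the first success; geometric, p = 0.30.
P(Y > 6) = P(first 6 all fail) = (1−p)^6 = 0.11765

0.118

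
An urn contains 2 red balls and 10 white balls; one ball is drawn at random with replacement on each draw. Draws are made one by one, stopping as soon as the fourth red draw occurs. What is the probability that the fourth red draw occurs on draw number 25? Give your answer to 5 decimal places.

Y = trial on which the fourth success occurs; negative binomial, r=4, p=0.166667.
P(Y=25) = C(24,3) · p^4 · (1−p)^21
= 2024 · 0.0007716 · 0.021737 = 0.0339468

0.03395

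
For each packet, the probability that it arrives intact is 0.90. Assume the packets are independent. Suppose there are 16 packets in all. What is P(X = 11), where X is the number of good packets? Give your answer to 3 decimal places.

X ~ Binomial(n=16, p=0.90).
P(X=11) = C(16,11) · p^11 · (1−p)^5
= 4368 · 0.31381 · 1e-05 = 0.01371

0.014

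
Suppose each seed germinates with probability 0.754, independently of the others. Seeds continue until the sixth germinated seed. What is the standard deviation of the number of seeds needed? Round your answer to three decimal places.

Y = total seeds until the sixth success; negative binomial with r=6, p=0.754.
SD(Y) = √[r(1−p)/p²] = √(2.59623) = 1.61128

1.611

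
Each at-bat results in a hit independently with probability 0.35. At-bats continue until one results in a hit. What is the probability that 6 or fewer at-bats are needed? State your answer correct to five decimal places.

0.92458

Y = number of at-bats to the first success; geometric, p = 0.35.
P(Y ≤ 6) = 1 − (1−p)^6 = 1 − 0.0754189 = 0.9245811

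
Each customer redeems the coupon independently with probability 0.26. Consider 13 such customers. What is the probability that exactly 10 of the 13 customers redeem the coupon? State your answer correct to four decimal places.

X ~ Binomial(n=13, p=0.26).
P(X=10) = C(13,10) · p^10 · (1−p)^3
= 286 · 1.4117e-06 · 0.40522 = 0.000164

0.0002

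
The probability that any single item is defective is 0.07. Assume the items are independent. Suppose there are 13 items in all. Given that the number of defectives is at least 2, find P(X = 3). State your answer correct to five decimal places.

0.20662

X ~ Binomial(13, 0.07). Want P(X=3 | X≥2) = P(X=3) / P(X≥2).
P(X=3) = C(13,3)·0.07^3·0.93^10 = 0.0474777
P(X≥2) = 1 − 0.3892946 − 0.3809226 = 0.2297828
Ratio = 0.0474777 / 0.2297828 = 0.2066199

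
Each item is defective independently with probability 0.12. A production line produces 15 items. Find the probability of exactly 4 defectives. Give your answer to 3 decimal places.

0.069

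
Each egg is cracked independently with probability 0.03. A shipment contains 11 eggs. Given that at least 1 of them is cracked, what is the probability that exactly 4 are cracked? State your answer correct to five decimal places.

0.00076

X ~ Binomial(11, 0.03). Want P(X=4 | X≥1) = P(X=4) / P(X≥1).
P(X=4) = C(11,4)·0.03^4·0.97^7 = 0.0002160
P(X≥1) = 1 − 0.7153014 = 0.2846986
Ratio = 0.0002160 / 0.2846986 = 0.0007586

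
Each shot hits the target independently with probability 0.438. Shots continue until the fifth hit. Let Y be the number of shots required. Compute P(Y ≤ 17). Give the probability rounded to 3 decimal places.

0.928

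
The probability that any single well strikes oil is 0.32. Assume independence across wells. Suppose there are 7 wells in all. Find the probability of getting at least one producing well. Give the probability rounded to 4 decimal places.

0.9328

P(at least one) = 1 − P(none) = 1 − (1 − 0.32)^7
= 1 − 0.067230 = 0.932770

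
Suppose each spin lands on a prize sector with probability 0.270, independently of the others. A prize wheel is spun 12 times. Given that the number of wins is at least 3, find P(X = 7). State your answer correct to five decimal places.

X ~ Binomial(12, 0.27). Want P(X=7 | X≥3) = P(X=7) / P(X≥3).
P(X=7) = C(12,7)·0.27^7·0.73^5 = 0.0171746
P(X≥3) = 1 − 0.0229020 − 0.1016474 − 0.2067760 = 0.6686745
Ratio = 0.0171746 / 0.6686745 = 0.0256845

0.02568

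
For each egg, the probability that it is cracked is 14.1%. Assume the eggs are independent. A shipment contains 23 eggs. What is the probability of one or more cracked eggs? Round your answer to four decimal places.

P(at least one) = 1 − P(none) = 1 − (1 − 0.141)^23
= 1 − 0.030328 = 0.969672

0.9697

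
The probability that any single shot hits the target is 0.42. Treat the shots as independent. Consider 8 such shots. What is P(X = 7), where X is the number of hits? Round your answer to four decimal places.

0.0107

X ~ Binomial(n=8, p=0.42).
P(X=7) = C(8,7) · p^7 · (1−p)^1
= 8 · 0.0023054 · 0.58 = 0.010697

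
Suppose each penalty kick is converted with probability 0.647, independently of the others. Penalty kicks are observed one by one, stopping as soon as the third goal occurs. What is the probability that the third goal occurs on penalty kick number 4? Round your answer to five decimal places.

0.28682

Y = trial on which the third success occurs; negative binomial, r=3, p=0.647.
P(Y=4) = C(3,2) · p^3 · (1−p)^1
= 3 · 0.27084 · 0.353 = 0.2868196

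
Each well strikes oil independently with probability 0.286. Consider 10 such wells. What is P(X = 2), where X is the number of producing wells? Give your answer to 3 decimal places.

0.249

X ~ Binomial(n=10, p=0.286).
P(X=2) = C(10,2) · p^2 · (1−p)^8
= 45 · 0.081796 · 0.067544 = 0.24862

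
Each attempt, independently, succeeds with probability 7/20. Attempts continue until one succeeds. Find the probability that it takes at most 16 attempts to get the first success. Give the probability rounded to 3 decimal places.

0.999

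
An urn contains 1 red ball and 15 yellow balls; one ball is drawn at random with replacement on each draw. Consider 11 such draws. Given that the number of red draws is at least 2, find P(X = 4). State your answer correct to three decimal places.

0.022

X ~ Binomial(11, 0.0625). Want P(X=4 | X≥2) = P(X=4) / P(X≥2).
P(X=4) = C(11,4)·0.0625^4·0.9375^7 = 0.00321
P(X≥2) = 1 − 0.49168 − 0.36057 = 0.14775
Ratio = 0.00321 / 0.14775 = 0.02169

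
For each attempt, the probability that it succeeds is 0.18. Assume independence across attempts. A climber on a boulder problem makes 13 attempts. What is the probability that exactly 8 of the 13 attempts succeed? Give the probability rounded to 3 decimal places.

0.001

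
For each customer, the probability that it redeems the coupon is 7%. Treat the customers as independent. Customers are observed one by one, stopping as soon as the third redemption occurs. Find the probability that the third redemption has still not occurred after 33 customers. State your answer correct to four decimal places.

0.5905

Needing more than 33 customers ⇔ fewer than 3 successes in the first 33. With X ~ Binomial(33, 0.07), P(Y > 33) = P(X ≤ 2).
  k=0: C(33,0)·0.07^0·0.93^33 = 0.091188
  k=1: C(33,1)·0.07^1·0.93^32 = 0.226499
  k=2: C(33,2)·0.07^2·0.93^31 = 0.272773
P(X ≤ 2) = 0.590460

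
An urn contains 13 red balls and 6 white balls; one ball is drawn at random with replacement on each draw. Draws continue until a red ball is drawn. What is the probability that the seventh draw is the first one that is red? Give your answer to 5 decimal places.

Geometric (trials to first success), p = 0.684211.
P(Y = 7) = (1−p)^6 · p = 0.00099171 · 0.684211 = 0.0006785

0.00068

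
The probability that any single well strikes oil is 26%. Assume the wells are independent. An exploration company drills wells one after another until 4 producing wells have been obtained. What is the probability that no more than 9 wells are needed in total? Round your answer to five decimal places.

Finishing within 9 wells ⇔ at least 4 successes in the first 9. With X ~ Binomial(9, 0.26), P(Y ≤ 9) = 1 − P(X ≤ 3).
  k=0: C(9,0)·0.26^0·0.74^9 = 0.0665404
  k=1: C(9,1)·0.26^1·0.74^8 = 0.2104116
  k=2: C(9,2)·0.26^2·0.74^7 = 0.2957136
  k=3: C(9,3)·0.26^3·0.74^6 = 0.2424318
1 − 0.8150974 = 0.1849026

0.18490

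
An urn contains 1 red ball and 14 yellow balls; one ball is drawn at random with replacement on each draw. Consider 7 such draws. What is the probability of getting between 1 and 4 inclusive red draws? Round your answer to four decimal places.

X ~ Binomial(7, 0.066667); P(1 ≤ X ≤ 4) = Σ C(7,k) p^k (1−p)^(7−k) over k:
  k=1: C(7,1)·0.066667^1·0.933333^6 = 0.308480
  k=2: C(7,2)·0.066667^2·0.933333^5 = 0.066103
  k=3: C(7,3)·0.066667^3·0.933333^4 = 0.007869
  k=4: C(7,4)·0.066667^4·0.933333^3 = 0.000562
Total = 0.383015

0.3830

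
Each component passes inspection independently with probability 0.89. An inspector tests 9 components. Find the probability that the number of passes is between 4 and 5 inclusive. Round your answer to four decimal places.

X ~ Binomial(9, 0.89); P(4 ≤ X ≤ 5) = Σ C(9,k) p^k (1−p)^(9−k) over k:
  k=4: C(9,4)·0.89^4·0.11^5 = 0.001273
  k=5: C(9,5)·0.89^5·0.11^4 = 0.010301
Total = 0.011574

0.0116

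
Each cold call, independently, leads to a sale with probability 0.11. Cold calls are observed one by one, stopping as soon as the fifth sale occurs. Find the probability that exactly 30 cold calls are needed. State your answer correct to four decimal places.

0.0208

Y = trial on which the fifth success occurs; negative binomial, r=5, p=0.11.
P(Y=30) = C(29,4) · p^5 · (1−p)^25
= 23751 · 1.6105e-05 · 0.054294 = 0.020768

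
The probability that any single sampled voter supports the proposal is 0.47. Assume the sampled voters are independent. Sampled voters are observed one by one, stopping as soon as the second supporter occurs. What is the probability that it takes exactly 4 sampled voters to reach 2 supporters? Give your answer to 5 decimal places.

0.18615

Y = trial on which the second success occurs; negative binomial, r=2, p=0.47.
P(Y=4) = C(3,1) · p^2 · (1−p)^2
= 3 · 0.2209 · 0.2809 = 0.1861524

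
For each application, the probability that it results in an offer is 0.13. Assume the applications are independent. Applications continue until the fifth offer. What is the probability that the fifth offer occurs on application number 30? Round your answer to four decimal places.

0.0271

Y = trial on which the fifth success occurs; negative binomial, r=5, p=0.13.
P(Y=30) = C(29,4) · p^5 · (1−p)^25
= 23751 · 3.7129e-05 · 0.03076 = 0.027126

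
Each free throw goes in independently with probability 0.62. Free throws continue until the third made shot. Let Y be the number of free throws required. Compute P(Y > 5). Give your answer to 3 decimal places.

0.283

Needing more than 5 free throws ⇔ fewer than 3 successes in the first 5. With X ~ Binomial(5, 0.62), P(Y > 5) = P(X ≤ 2).
  k=0: C(5,0)·0.62^0·0.38^5 = 0.00792
  k=1: C(5,1)·0.62^1·0.38^4 = 0.06464
  k=2: C(5,2)·0.62^2·0.38^3 = 0.21093
P(X ≤ 2) = 0.28349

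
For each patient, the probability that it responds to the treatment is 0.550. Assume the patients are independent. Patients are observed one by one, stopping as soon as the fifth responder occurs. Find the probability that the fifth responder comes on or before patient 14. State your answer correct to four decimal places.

0.9574

Finishing within 14 patients ⇔ at least 5 successes in the first 14. With X ~ Binomial(14, 0.55), P(Y ≤ 14) = 1 − P(X ≤ 4).
  k=0: C(14,0)·0.55^0·0.45^14 = 0.000014
  k=1: C(14,1)·0.55^1·0.45^13 = 0.000239
  k=2: C(14,2)·0.55^2·0.45^12 = 0.001898
  k=3: C(14,3)·0.55^3·0.45^11 = 0.009280
  k=4: C(14,4)·0.55^4·0.45^10 = 0.031190
1 − 0.042620 = 0.957380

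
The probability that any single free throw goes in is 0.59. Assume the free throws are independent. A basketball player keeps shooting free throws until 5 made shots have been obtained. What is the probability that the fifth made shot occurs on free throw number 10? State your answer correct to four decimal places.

0.1044

Y = trial on which the fifth success occurs; negative binomial, r=5, p=0.59.
P(Y=10) = C(9,4) · p^5 · (1−p)^5
= 126 · 0.071492 · 0.011586 = 0.104364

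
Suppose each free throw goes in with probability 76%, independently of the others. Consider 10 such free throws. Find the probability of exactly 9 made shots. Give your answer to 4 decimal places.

X ~ Binomial(n=10, p=0.76).
P(X=9) = C(10,9) · p^9 · (1−p)^1
= 10 · 0.084591 · 0.24 = 0.203018

0.2030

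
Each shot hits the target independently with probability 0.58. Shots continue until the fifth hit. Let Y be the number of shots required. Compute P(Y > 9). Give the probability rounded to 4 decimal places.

Needing more than 9 shots ⇔ fewer than 5 successes in the first 9. With X ~ Binomial(9, 0.58), P(Y > 9) = P(X ≤ 4).
  k=0: C(9,0)·0.58^0·0.42^9 = 0.000407
  k=1: C(9,1)·0.58^1·0.42^8 = 0.005054
  k=2: C(9,2)·0.58^2·0.42^7 = 0.027919
  k=3: C(9,3)·0.58^3·0.42^6 = 0.089962
  k=4: C(9,4)·0.58^4·0.42^5 = 0.186350
P(X ≤ 4) = 0.309692

0.3097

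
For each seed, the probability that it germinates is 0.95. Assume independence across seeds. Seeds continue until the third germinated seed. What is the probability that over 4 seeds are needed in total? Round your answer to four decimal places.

0.0140

Needing more than 4 seeds ⇔ fewer than 3 successes in the first 4. With X ~ Binomial(4, 0.95), P(Y > 4) = P(X ≤ 2).
  k=0: C(4,0)·0.95^0·0.05^4 = 0.000006
  k=1: C(4,1)·0.95^1·0.05^3 = 0.000475
  k=2: C(4,2)·0.95^2·0.05^2 = 0.013537
P(X ≤ 2) = 0.014019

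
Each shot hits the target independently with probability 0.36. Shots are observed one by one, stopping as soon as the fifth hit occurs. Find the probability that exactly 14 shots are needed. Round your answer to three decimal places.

Y = trial on which the fifth success occurs; negative binomial, r=5, p=0.36.
P(Y=14) = C(13,4) · p^5 · (1−p)^9
= 715 · 0.0060466 · 0.018014 = 0.07788

0.078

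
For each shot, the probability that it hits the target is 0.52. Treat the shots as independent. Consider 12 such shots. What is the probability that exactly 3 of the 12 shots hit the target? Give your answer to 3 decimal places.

X ~ Binomial(n=12, p=0.52).
P(X=3) = C(12,3) · p^3 · (1−p)^9
= 220 · 0.14061 · 0.0013526 = 0.04184

0.042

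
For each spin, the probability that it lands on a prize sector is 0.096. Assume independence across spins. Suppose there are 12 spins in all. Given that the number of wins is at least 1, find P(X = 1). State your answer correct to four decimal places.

0.5406

X ~ Binomial(12, 0.096). Want P(X=1 | X≥1) = P(X=1) / P(X≥1).
P(X=1) = C(12,1)·0.096^1·0.904^11 = 0.379582
P(X≥1) = 1 − 0.297866 = 0.702134
Ratio = 0.379582 / 0.702134 = 0.540612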